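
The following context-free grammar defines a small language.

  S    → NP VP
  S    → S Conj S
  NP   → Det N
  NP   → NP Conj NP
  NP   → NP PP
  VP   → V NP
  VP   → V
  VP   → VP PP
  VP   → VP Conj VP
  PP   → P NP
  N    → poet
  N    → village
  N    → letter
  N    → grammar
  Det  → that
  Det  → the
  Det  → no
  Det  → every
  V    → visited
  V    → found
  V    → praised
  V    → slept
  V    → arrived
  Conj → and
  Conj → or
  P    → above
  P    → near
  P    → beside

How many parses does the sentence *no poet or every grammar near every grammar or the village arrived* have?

Two of the 5 distinct bracketings:
[S [NP [NP [Det no] [N poet]] [Conj or] [NP [NP [NP [Det every] [N grammar]] [PP [P near] [NP [Det every] [N grammar]]]] [Conj or] [NP [Det the] [N village]]]] [VP [V arrived]]]
[S [NP [NP [Det no] [N poet]] [Conj or] [NP [NP [Det every] [N grammar]] [PP [P near] [NP [NP [Det every] [N grammar]] [Conj or] [NP [Det the] [N village]]]]]] [VP [V arrived]]]
The trees differ in how a recursive rule is bracketed over the same span.

5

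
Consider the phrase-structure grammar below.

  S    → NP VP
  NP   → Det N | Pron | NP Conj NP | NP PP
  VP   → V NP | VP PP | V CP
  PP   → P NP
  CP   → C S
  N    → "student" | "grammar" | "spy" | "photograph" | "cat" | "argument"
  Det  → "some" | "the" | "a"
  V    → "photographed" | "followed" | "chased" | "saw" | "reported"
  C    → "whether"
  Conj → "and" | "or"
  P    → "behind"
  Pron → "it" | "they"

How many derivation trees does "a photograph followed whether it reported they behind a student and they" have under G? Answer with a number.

4

Two of the 4 distinct bracketings:
[S [NP [Det a] [N photograph]] [VP [VP [V followed] [CP [C whether] [S [NP [Pron it]] [VP [V reported] [NP [Pron they]]]]]] [PP [P behind] [NP [NP [Det a] [N student]] [Conj and] [NP [Pron they]]]]]]
[S [NP [Det a] [N photograph]] [VP [V followed] [CP [C whether] [S [NP [Pron it]] [VP [V reported] [NP [NP [NP [Pron they]] [PP [P behind] [NP [Det a] [N student]]]] [Conj and] [NP [Pron they]]]]]]]]
The difference turns on whether NP → NP PP is used at the relevant span, versus an alternative expansion of NP.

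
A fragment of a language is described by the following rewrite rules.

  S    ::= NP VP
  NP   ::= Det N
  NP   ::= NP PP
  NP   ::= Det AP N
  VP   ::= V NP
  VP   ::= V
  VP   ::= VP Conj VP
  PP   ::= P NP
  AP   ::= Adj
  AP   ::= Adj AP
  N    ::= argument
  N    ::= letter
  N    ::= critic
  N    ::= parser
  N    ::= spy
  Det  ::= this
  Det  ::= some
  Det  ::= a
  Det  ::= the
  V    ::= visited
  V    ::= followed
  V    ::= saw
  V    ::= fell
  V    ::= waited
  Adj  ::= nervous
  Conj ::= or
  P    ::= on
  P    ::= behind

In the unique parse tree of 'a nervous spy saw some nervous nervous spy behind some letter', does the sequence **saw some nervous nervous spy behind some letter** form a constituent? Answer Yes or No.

Yes

[S [NP [Det a] [AP [Adj nervous]] [N spy]] [VP [V saw] [NP [NP [Det some] [AP [Adj nervous] [AP [Adj nervous]]] [N spy]] [PP [P behind] [NP [Det some] [N letter]]]]]]
The words 'saw some nervous nervous spy behind some letter' are exhaustively dominated by a single VP node (built by VP → V NP), so they form a constituent.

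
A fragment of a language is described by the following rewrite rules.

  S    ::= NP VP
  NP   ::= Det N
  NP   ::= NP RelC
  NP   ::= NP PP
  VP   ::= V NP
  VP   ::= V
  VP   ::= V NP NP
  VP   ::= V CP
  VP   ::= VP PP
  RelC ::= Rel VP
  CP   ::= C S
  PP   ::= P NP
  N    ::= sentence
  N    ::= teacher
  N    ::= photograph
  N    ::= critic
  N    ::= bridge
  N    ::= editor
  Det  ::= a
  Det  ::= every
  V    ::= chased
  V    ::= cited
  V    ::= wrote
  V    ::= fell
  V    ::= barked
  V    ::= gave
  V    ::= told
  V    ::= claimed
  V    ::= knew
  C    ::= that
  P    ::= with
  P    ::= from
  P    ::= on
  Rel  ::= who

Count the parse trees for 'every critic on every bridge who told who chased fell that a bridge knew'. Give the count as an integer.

3

Two of the 3 distinct bracketings:
[S [NP [NP [NP [NP [Det every] [N critic]] [PP [P on] [NP [Det every] [N bridge]]]] [RelC [Rel who] [VP [V told]]]] [RelC [Rel who] [VP [V chased]]]] [VP [V fell] [CP [C that] [S [NP [Det a] [N bridge]] [VP [V knew]]]]]]
[S [NP [NP [NP [Det every] [N critic]] [PP [P on] [NP [NP [Det every] [N bridge]] [RelC [Rel who] [VP [V told]]]]]] [RelC [Rel who] [VP [V chased]]]] [VP [V fell] [CP [C that] [S [NP [Det a] [N bridge]] [VP [V knew]]]]]]
The trees differ in how a recursive rule is bracketed over the same span.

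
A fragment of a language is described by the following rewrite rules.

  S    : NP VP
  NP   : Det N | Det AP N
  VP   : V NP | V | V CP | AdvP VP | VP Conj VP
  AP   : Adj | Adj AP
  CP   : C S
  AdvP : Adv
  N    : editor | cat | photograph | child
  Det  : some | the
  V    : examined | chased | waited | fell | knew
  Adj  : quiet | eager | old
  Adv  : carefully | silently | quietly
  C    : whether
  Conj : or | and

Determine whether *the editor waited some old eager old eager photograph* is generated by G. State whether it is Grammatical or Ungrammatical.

Grammatical

[S [NP [Det the] [N editor]] [VP [V waited] [NP [Det some] [AP [Adj old] [AP [Adj eager] [AP [Adj old] [AP [Adj eager]]]]] [N photograph]]]]
The bracketing above is licensed at every node by one of the given productions, with S at the root.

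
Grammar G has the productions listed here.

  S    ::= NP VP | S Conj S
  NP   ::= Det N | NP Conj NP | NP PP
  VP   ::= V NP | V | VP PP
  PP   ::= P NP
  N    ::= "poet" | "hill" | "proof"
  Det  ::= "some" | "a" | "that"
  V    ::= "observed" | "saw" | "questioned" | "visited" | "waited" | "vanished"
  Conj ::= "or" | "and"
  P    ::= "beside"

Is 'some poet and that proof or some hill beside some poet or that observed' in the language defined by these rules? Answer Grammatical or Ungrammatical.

Ungrammatical

A Det word can never sit immediately before a V word in any string this grammar generates, so the substring 'that observed' rules out a derivation.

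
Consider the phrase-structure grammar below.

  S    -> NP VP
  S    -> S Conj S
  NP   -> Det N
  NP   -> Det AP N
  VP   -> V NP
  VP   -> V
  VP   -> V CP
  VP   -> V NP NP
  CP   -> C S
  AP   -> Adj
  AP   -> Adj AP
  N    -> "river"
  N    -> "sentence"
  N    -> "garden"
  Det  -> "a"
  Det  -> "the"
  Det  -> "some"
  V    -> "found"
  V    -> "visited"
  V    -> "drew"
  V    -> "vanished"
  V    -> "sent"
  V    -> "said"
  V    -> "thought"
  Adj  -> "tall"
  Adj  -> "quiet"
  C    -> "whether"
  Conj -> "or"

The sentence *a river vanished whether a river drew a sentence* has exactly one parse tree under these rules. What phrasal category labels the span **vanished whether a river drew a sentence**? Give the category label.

S
  NP
    Det: a
    N: river
  VP
    V: vanished
    CP
      C: whether
      S
        NP
          Det: a
          N: river
        VP
          V: drew
          NP
            Det: a
            N: sentence
The span 'vanished whether a river drew a sentence' is the VP node built by VP → V CP.

VP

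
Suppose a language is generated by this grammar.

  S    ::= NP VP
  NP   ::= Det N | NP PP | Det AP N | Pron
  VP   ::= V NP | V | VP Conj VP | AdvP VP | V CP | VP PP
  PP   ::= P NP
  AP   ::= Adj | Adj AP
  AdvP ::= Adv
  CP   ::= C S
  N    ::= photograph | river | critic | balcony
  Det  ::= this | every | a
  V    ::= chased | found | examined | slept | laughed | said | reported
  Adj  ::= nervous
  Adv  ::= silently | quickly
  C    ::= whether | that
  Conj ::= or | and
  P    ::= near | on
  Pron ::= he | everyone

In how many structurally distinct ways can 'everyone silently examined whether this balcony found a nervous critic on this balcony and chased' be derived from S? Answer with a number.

Two of the 9 distinct bracketings:
[S [NP [Pron everyone]] [VP [VP [AdvP [Adv silently]] [VP [V examined] [CP [C whether] [S [NP [Det this] [N balcony]] [VP [V found] [NP [NP [Det a] [AP [Adj nervous]] [N critic]] [PP [P on] [NP [Det this] [N balcony]]]]]]]]] [Conj and] [VP [V chased]]]]
[S [NP [Pron everyone]] [VP [VP [AdvP [Adv silently]] [VP [V examined] [CP [C whether] [S [NP [Det this] [N balcony]] [VP [VP [V found] [NP [Det a] [AP [Adj nervous]] [N critic]]] [PP [P on] [NP [Det this] [N balcony]]]]]]]] [Conj and] [VP [V chased]]]]
The difference turns on whether NP → NP PP is used at the relevant span, versus an alternative expansion of NP.

9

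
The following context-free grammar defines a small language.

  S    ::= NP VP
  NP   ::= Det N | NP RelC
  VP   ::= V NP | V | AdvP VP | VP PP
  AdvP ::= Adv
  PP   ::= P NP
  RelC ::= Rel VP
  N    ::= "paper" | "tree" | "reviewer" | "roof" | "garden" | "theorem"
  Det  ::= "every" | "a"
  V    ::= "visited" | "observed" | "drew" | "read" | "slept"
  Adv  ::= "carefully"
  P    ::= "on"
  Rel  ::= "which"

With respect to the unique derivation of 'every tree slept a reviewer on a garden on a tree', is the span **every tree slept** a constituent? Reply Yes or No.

No

[S [NP [Det every] [N tree]] [VP [VP [VP [V slept] [NP [Det a] [N reviewer]]] [PP [P on] [NP [Det a] [N garden]]]] [PP [P on] [NP [Det a] [N tree]]]]]
The smallest constituent containing 'every tree slept' is the S spanning 'every tree slept a reviewer on a garden on a tree'; no single node in the tree dominates exactly the given words.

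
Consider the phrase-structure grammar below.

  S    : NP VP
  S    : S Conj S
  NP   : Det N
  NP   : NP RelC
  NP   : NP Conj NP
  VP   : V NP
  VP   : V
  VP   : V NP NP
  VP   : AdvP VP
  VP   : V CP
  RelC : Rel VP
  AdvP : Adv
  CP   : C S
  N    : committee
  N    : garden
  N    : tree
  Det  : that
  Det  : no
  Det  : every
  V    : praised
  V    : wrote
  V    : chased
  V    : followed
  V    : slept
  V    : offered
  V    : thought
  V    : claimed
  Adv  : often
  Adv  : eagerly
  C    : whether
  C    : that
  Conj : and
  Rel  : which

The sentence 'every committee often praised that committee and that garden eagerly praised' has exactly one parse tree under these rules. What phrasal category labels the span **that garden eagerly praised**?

S
  S
    NP
      Det: every
      N: committee
    VP
      AdvP
        Adv: often
      VP
        V: praised
        NP
          Det: that
          N: committee
  Conj: and
  S
    NP
      Det: that
      N: garden
    VP
      AdvP
        Adv: eagerly
      VP
        V: praised
The span 'that garden eagerly praised' is the S node built by S → NP VP.

S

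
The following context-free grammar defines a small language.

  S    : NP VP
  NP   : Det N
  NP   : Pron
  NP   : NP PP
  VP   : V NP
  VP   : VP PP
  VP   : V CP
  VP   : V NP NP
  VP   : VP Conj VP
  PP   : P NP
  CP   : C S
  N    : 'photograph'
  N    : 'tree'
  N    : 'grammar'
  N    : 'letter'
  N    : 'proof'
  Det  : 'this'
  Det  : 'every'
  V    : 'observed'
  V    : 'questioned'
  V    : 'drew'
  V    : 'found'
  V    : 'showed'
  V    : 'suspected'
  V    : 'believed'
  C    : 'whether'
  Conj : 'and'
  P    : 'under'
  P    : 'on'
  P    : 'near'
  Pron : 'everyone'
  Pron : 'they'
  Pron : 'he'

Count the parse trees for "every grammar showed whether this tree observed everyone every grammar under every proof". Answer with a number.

3

Two of the 3 distinct bracketings:
[S [NP [Det every] [N grammar]] [VP [VP [V showed] [CP [C whether] [S [NP [Det this] [N tree]] [VP [V observed] [NP [Pron everyone]] [NP [Det every] [N grammar]]]]]] [PP [P under] [NP [Det every] [N proof]]]]]
[S [NP [Det every] [N grammar]] [VP [V showed] [CP [C whether] [S [NP [Det this] [N tree]] [VP [VP [V observed] [NP [Pron everyone]] [NP [Det every] [N grammar]]] [PP [P under] [NP [Det every] [N proof]]]]]]]]
The trees differ in how a recursive rule is bracketed over the same span.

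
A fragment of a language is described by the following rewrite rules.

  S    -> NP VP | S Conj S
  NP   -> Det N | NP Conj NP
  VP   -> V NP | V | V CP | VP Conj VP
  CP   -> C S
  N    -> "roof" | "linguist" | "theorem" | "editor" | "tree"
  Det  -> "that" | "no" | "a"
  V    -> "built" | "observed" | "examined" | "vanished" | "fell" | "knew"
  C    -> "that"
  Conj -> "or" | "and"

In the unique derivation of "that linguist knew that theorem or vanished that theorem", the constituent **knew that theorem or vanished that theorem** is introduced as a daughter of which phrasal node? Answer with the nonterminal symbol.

S
  NP
    Det: that
    N: linguist
  VP
    VP
      V: knew
      NP
        Det: that
        N: theorem
    Conj: or
    VP
      V: vanished
      NP
        Det: that
        N: theorem
The span 'knew that theorem or vanished that theorem' is the VP node built by VP → VP Conj VP.
Its mother is the S built by S → NP VP.

S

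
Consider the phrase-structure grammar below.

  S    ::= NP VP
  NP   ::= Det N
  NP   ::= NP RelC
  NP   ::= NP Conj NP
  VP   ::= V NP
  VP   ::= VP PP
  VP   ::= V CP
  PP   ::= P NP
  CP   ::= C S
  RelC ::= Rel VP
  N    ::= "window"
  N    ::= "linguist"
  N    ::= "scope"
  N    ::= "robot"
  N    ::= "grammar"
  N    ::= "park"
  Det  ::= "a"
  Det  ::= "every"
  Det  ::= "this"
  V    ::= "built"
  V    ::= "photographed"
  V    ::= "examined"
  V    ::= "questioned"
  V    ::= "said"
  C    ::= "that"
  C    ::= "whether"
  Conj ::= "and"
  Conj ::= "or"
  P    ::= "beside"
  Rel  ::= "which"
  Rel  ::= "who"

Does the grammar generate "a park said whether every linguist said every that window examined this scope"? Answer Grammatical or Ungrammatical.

Ungrammatical

A Det word can never sit immediately before a C word in any string this grammar generates, so the substring 'every that' rules out a derivation.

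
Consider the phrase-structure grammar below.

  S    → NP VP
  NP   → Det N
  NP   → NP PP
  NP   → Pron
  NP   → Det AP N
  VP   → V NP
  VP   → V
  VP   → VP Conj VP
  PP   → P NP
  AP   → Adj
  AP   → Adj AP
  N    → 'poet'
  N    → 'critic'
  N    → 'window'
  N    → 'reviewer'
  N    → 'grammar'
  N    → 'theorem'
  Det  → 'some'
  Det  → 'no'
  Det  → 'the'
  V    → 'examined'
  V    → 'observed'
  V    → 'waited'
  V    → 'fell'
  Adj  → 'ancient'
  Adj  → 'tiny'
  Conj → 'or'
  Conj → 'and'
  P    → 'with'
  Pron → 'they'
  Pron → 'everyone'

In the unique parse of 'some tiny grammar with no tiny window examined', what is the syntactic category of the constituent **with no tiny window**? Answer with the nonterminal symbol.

PP

[S [NP [NP [Det some] [AP [Adj tiny]] [N grammar]] [PP [P with] [NP [Det no] [AP [Adj tiny]] [N window]]]] [VP [V examined]]]
The span 'with no tiny window' is the PP node built by PP → P NP.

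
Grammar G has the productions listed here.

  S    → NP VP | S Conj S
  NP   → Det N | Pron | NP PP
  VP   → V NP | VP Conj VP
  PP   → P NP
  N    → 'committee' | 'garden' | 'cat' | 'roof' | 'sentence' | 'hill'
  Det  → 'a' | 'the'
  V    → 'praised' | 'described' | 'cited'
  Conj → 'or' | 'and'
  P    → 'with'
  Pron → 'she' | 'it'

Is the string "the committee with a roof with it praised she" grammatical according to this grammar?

Grammatical

[S [NP [NP [Det the] [N committee]] [PP [P with] [NP [NP [Det a] [N roof]] [PP [P with] [NP [Pron it]]]]]] [VP [V praised] [NP [Pron she]]]]
Each bracket corresponds to one application of a listed rule, so the string is derivable from S.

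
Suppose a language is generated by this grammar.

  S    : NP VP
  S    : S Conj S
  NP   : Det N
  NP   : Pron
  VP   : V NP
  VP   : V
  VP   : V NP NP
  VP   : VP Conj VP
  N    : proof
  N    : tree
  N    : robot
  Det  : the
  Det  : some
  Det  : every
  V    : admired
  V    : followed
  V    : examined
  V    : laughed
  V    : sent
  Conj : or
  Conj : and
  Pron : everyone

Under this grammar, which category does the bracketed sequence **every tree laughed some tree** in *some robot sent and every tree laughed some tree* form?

S

S
  S
    NP
      Det: some
      N: robot
    VP
      V: sent
  Conj: and
  S
    NP
      Det: every
      N: tree
    VP
      V: laughed
      NP
        Det: some
        N: tree
The span 'every tree laughed some tree' is the S node built by S → NP VP.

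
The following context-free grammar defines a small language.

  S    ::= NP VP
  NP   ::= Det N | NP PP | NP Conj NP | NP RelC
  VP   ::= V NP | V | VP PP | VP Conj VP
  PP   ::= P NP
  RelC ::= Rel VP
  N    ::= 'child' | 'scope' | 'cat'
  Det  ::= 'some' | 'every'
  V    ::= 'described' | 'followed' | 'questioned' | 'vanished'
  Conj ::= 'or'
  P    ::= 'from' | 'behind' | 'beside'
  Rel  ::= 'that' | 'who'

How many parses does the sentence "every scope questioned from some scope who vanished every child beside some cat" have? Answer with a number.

Two of the 4 distinct bracketings:
[S [NP [Det every] [N scope]] [VP [VP [V questioned]] [PP [P from] [NP [NP [NP [Det some] [N scope]] [RelC [Rel who] [VP [V vanished] [NP [Det every] [N child]]]]] [PP [P beside] [NP [Det some] [N cat]]]]]]]
[S [NP [Det every] [N scope]] [VP [VP [V questioned]] [PP [P from] [NP [NP [Det some] [N scope]] [RelC [Rel who] [VP [V vanished] [NP [NP [Det every] [N child]] [PP [P beside] [NP [Det some] [N cat]]]]]]]]]]
The trees differ in how a recursive rule is bracketed over the same span.

4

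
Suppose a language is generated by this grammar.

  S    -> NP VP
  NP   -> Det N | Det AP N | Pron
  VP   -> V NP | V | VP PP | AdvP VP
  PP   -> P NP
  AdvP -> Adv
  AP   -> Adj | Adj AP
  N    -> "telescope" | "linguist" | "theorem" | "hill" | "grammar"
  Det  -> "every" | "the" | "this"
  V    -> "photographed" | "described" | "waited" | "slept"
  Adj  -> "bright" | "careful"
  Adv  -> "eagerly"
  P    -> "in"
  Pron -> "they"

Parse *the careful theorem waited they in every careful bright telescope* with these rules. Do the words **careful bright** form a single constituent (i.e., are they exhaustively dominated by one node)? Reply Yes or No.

Yes

[S [NP [Det the] [AP [Adj careful]] [N theorem]] [VP [VP [V waited] [NP [Pron they]]] [PP [P in] [NP [Det every] [AP [Adj careful] [AP [Adj bright]]] [N telescope]]]]]
The words 'careful bright' are exhaustively dominated by a single AP node (built by AP → Adj AP), so they form a constituent.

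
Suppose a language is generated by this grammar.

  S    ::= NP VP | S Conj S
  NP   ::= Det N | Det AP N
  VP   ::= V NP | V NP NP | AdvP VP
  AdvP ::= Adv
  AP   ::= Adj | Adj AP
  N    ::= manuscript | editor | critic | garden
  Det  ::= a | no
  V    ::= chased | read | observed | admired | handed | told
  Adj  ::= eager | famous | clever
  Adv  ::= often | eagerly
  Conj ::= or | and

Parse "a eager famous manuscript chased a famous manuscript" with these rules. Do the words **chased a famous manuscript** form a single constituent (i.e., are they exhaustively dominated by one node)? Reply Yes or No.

[S [NP [Det a] [AP [Adj eager] [AP [Adj famous]]] [N manuscript]] [VP [V chased] [NP [Det a] [AP [Adj famous]] [N manuscript]]]]
The words 'chased a famous manuscript' are exhaustively dominated by a single VP node (built by VP → V NP), so they form a constituent.

Yes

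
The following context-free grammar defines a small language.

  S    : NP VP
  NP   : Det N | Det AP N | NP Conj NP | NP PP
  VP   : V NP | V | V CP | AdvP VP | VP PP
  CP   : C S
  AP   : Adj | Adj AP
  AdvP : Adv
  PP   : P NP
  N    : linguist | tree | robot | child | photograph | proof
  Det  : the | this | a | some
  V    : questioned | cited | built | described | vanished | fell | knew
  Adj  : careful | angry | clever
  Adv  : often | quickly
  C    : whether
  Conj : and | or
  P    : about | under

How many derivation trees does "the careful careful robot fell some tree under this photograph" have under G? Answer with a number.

The two bracketings:
[S [NP [Det the] [AP [Adj careful] [AP [Adj careful]]] [N robot]] [VP [V fell] [NP [NP [Det some] [N tree]] [PP [P under] [NP [Det this] [N photograph]]]]]]
[S [NP [Det the] [AP [Adj careful] [AP [Adj careful]]] [N robot]] [VP [VP [V fell] [NP [Det some] [N tree]]] [PP [P under] [NP [Det this] [N photograph]]]]]
The difference turns on whether NP → NP PP is used at the relevant span, versus an alternative expansion of NP.

2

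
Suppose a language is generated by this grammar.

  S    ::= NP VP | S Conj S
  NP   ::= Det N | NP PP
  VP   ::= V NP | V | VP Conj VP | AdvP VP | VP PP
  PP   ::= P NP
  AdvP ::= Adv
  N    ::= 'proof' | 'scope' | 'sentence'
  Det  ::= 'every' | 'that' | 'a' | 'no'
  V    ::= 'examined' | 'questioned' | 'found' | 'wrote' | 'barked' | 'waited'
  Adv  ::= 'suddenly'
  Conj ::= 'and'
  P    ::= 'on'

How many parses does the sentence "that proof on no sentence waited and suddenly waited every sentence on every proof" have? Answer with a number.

Two of the 4 distinct bracketings:
[S [NP [NP [Det that] [N proof]] [PP [P on] [NP [Det no] [N sentence]]]] [VP [VP [V waited]] [Conj and] [VP [AdvP [Adv suddenly]] [VP [V waited] [NP [NP [Det every] [N sentence]] [PP [P on] [NP [Det every] [N proof]]]]]]]]
[S [NP [NP [Det that] [N proof]] [PP [P on] [NP [Det no] [N sentence]]]] [VP [VP [V waited]] [Conj and] [VP [AdvP [Adv suddenly]] [VP [VP [V waited] [NP [Det every] [N sentence]]] [PP [P on] [NP [Det every] [N proof]]]]]]]
The difference turns on whether VP → VP PP is used at the relevant span, versus an alternative expansion of VP.

4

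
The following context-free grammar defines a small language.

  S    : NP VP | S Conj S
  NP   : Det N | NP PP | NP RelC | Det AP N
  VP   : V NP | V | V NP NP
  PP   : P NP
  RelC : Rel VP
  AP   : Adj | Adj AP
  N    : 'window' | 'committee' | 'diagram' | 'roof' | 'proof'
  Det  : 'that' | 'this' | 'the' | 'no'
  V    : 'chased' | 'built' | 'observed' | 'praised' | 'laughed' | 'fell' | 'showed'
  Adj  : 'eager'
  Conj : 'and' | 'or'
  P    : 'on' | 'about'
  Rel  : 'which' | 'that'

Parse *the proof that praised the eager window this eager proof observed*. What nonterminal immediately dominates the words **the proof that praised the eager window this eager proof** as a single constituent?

NP

S
  NP
    NP
      Det: the
      N: proof
    RelC
      Rel: that
      VP
        V: praised
        NP
          Det: the
          AP
            Adj: eager
          N: window
        NP
          Det: this
          AP
            Adj: eager
          N: proof
  VP
    V: observed
The span 'the proof that praised the eager window this eager proof' is the NP node built by NP → NP RelC.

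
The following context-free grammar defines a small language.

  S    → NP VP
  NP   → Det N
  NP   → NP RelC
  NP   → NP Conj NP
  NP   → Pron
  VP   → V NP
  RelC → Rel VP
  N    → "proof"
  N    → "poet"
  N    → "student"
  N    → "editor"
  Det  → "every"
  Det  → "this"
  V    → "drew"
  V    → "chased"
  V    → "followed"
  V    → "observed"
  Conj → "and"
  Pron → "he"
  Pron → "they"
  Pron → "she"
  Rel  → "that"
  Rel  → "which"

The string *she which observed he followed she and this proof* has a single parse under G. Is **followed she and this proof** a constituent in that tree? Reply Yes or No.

Yes

[S [NP [NP [Pron she]] [RelC [Rel which] [VP [V observed] [NP [Pron he]]]]] [VP [V followed] [NP [NP [Pron she]] [Conj and] [NP [Det this] [N proof]]]]]
The words 'followed she and this proof' are exhaustively dominated by a single VP node (built by VP → V NP), so they form a constituent.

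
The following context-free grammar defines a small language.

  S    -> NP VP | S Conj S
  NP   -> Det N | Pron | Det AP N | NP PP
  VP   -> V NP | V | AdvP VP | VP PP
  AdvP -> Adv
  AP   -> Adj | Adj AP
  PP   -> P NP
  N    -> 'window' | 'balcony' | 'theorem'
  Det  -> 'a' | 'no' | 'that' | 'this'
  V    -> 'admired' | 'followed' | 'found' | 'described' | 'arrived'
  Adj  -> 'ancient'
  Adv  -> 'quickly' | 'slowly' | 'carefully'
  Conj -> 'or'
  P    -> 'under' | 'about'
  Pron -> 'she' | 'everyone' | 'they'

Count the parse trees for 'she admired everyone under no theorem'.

2

The two bracketings:
[S [NP [Pron she]] [VP [V admired] [NP [NP [Pron everyone]] [PP [P under] [NP [Det no] [N theorem]]]]]]
[S [NP [Pron she]] [VP [VP [V admired] [NP [Pron everyone]]] [PP [P under] [NP [Det no] [N theorem]]]]]
The difference turns on whether NP → NP PP is used at the relevant span, versus an alternative expansion of NP.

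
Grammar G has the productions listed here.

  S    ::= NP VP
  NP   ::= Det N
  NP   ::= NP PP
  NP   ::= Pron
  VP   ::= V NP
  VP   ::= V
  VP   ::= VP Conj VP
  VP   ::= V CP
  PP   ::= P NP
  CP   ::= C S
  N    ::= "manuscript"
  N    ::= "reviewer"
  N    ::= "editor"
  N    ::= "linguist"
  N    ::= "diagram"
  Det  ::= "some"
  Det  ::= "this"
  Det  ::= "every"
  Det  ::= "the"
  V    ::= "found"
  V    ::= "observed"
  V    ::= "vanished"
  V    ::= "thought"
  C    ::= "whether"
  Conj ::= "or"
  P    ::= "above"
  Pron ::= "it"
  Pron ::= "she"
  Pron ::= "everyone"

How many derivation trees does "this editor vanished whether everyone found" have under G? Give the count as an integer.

[S [NP [Det this] [N editor]] [VP [V vanished] [CP [C whether] [S [NP [Pron everyone]] [VP [V found]]]]]]
No rule offers an alternative attachment or grouping for any span, so this is the only derivation.

1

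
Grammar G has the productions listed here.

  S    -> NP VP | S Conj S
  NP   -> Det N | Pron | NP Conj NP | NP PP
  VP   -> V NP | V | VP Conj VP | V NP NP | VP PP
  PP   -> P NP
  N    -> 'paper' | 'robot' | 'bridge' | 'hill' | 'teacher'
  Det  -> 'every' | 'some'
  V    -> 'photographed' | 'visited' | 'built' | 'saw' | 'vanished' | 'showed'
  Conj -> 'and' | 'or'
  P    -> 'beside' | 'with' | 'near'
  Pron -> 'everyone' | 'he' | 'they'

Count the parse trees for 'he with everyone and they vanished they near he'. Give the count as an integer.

4

Two of the 4 distinct bracketings:
[S [NP [NP [NP [Pron he]] [PP [P with] [NP [Pron everyone]]]] [Conj and] [NP [Pron they]]] [VP [V vanished] [NP [NP [Pron they]] [PP [P near] [NP [Pron he]]]]]]
[S [NP [NP [NP [Pron he]] [PP [P with] [NP [Pron everyone]]]] [Conj and] [NP [Pron they]]] [VP [VP [V vanished] [NP [Pron they]]] [PP [P near] [NP [Pron he]]]]]
The difference turns on whether VP → VP PP is used at the relevant span, versus an alternative expansion of VP.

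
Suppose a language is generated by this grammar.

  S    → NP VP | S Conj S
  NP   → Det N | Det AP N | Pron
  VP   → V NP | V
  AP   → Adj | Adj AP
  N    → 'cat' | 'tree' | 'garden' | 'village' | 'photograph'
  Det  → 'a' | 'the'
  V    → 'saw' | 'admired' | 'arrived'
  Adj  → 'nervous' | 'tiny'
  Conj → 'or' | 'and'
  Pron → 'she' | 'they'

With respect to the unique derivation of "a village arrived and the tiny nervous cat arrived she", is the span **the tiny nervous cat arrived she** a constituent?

[S [S [NP [Det a] [N village]] [VP [V arrived]]] [Conj and] [S [NP [Det the] [AP [Adj tiny] [AP [Adj nervous]]] [N cat]] [VP [V arrived] [NP [Pron she]]]]]
The words 'the tiny nervous cat arrived she' are exhaustively dominated by a single S node (built by S → NP VP), so they form a constituent.

Yes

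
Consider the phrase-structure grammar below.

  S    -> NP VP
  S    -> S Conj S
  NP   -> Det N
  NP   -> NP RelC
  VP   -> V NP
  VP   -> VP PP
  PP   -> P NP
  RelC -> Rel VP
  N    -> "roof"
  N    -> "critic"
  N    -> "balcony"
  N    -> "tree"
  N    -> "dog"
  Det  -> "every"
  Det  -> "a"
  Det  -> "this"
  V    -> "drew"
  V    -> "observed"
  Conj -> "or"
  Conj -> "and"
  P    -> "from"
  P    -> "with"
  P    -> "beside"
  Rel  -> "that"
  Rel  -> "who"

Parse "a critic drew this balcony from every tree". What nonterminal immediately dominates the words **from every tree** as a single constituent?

S
  NP
    Det: a
    N: critic
  VP
    VP
      V: drew
      NP
        Det: this
        N: balcony
    PP
      P: from
      NP
        Det: every
        N: tree
The span 'from every tree' is the PP node built by PP → P NP.

PP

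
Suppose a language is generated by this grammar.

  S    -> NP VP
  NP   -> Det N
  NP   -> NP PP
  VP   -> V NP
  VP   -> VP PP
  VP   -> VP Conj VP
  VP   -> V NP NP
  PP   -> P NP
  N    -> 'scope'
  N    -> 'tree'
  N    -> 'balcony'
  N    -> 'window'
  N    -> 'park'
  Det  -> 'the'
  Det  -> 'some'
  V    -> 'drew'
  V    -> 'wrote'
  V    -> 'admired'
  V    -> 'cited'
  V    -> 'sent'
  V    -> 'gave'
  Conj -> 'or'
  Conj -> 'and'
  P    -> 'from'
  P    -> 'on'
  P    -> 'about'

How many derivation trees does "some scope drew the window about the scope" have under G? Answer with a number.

The two bracketings:
[S [NP [Det some] [N scope]] [VP [V drew] [NP [NP [Det the] [N window]] [PP [P about] [NP [Det the] [N scope]]]]]]
[S [NP [Det some] [N scope]] [VP [VP [V drew] [NP [Det the] [N window]]] [PP [P about] [NP [Det the] [N scope]]]]]
The difference turns on whether NP → NP PP is used at the relevant span, versus an alternative expansion of NP.

2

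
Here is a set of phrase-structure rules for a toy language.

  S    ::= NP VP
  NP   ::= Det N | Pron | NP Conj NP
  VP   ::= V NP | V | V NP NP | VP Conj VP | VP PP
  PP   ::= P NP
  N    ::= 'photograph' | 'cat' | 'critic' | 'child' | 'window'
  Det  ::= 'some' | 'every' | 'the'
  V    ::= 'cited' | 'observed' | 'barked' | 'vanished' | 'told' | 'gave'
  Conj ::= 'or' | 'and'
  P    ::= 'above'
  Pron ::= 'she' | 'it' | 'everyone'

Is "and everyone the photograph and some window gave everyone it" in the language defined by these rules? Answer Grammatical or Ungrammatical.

Ungrammatical

For S → NP VP, no prefix of the string parses as an NP.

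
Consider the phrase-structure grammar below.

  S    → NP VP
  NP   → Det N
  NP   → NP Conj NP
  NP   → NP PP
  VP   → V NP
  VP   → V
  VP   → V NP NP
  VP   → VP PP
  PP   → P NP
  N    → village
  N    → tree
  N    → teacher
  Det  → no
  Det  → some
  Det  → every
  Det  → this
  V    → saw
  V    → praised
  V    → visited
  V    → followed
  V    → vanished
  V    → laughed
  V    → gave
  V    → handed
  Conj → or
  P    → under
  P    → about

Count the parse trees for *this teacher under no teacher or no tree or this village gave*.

5

Two of the 5 distinct bracketings:
[S [NP [NP [NP [Det this] [N teacher]] [PP [P under] [NP [Det no] [N teacher]]]] [Conj or] [NP [NP [Det no] [N tree]] [Conj or] [NP [Det this] [N village]]]] [VP [V gave]]]
[S [NP [NP [NP [NP [Det this] [N teacher]] [PP [P under] [NP [Det no] [N teacher]]]] [Conj or] [NP [Det no] [N tree]]] [Conj or] [NP [Det this] [N village]]] [VP [V gave]]]
The trees differ in how a recursive rule is bracketed over the same span.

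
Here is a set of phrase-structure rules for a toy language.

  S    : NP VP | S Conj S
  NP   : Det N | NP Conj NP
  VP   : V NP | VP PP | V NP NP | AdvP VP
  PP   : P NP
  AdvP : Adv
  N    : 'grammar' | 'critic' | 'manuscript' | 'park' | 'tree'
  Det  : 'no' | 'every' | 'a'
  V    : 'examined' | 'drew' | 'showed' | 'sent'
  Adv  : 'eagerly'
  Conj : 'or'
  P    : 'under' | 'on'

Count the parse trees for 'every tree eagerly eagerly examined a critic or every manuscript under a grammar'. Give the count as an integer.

3

Two of the 3 distinct bracketings:
[S [NP [Det every] [N tree]] [VP [VP [AdvP [Adv eagerly]] [VP [AdvP [Adv eagerly]] [VP [V examined] [NP [NP [Det a] [N critic]] [Conj or] [NP [Det every] [N manuscript]]]]]] [PP [P under] [NP [Det a] [N grammar]]]]]
[S [NP [Det every] [N tree]] [VP [AdvP [Adv eagerly]] [VP [VP [AdvP [Adv eagerly]] [VP [V examined] [NP [NP [Det a] [N critic]] [Conj or] [NP [Det every] [N manuscript]]]]] [PP [P under] [NP [Det a] [N grammar]]]]]]
The trees differ in how a recursive rule is bracketed over the same span.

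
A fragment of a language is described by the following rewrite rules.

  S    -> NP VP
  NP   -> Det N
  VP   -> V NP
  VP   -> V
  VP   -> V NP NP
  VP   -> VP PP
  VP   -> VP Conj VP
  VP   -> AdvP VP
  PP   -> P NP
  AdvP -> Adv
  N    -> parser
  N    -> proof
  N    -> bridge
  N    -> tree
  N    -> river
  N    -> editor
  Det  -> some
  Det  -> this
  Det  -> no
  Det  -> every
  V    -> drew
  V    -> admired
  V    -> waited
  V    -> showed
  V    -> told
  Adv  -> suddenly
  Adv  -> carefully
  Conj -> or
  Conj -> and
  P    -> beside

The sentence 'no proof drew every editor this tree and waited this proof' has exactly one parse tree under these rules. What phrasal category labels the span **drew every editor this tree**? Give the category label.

[S [NP [Det no] [N proof]] [VP [VP [V drew] [NP [Det every] [N editor]] [NP [Det this] [N tree]]] [Conj and] [VP [V waited] [NP [Det this] [N proof]]]]]
The span 'drew every editor this tree' is the VP node built by VP → V NP NP.

VP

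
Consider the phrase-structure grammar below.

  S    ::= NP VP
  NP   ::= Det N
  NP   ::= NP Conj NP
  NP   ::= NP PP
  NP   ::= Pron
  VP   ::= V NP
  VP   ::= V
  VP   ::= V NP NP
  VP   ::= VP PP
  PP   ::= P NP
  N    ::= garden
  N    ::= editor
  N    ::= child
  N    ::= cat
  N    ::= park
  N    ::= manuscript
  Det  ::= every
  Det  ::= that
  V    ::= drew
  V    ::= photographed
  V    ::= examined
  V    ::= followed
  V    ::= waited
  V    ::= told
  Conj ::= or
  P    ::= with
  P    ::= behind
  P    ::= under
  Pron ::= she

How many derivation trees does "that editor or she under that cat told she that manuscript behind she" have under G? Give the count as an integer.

4

Two of the 4 distinct bracketings:
[S [NP [NP [Det that] [N editor]] [Conj or] [NP [NP [Pron she]] [PP [P under] [NP [Det that] [N cat]]]]] [VP [V told] [NP [Pron she]] [NP [NP [Det that] [N manuscript]] [PP [P behind] [NP [Pron she]]]]]]
[S [NP [NP [Det that] [N editor]] [Conj or] [NP [NP [Pron she]] [PP [P under] [NP [Det that] [N cat]]]]] [VP [VP [V told] [NP [Pron she]] [NP [Det that] [N manuscript]]] [PP [P behind] [NP [Pron she]]]]]
The difference turns on whether VP → VP PP is used at the relevant span, versus an alternative expansion of VP.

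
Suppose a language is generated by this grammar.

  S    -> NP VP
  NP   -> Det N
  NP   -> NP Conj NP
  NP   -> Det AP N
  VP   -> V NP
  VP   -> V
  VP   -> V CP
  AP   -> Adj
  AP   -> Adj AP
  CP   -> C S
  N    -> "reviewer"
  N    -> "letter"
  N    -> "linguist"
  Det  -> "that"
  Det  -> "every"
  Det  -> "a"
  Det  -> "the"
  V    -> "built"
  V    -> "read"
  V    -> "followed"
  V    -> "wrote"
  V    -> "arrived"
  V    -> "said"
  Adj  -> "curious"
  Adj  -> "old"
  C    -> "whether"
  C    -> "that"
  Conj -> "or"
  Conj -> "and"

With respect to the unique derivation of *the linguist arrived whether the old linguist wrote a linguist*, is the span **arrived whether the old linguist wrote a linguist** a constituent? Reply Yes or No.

[S [NP [Det the] [N linguist]] [VP [V arrived] [CP [C whether] [S [NP [Det the] [AP [Adj old]] [N linguist]] [VP [V wrote] [NP [Det a] [N linguist]]]]]]]
The words 'arrived whether the old linguist wrote a linguist' are exhaustively dominated by a single VP node (built by VP → V CP), so they form a constituent.

Yes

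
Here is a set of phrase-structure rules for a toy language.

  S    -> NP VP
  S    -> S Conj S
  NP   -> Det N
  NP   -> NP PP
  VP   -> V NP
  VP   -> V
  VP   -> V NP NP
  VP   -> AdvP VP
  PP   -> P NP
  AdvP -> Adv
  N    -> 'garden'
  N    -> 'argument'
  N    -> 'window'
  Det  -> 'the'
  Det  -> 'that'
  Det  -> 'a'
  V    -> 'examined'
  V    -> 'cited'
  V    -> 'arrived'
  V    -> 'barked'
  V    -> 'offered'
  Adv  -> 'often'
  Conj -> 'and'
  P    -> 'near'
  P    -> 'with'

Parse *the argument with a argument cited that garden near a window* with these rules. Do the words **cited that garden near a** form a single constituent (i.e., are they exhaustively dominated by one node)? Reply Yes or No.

No

[S [NP [NP [Det the] [N argument]] [PP [P with] [NP [Det a] [N argument]]]] [VP [V cited] [NP [NP [Det that] [N garden]] [PP [P near] [NP [Det a] [N window]]]]]]
The smallest constituent containing 'cited that garden near a' is the VP spanning 'cited that garden near a window'; no single node in the tree dominates exactly the given words.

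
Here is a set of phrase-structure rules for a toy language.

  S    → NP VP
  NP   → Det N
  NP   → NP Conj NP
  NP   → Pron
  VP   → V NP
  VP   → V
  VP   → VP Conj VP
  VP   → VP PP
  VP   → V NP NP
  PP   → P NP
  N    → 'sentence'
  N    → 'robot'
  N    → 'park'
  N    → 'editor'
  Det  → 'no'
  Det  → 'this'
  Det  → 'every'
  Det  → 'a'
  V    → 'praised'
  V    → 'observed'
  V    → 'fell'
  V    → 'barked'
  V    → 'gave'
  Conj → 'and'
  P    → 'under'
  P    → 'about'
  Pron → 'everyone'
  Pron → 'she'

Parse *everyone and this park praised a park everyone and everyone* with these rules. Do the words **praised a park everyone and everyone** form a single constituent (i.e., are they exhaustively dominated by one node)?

Yes

[S [NP [NP [Pron everyone]] [Conj and] [NP [Det this] [N park]]] [VP [V praised] [NP [Det a] [N park]] [NP [NP [Pron everyone]] [Conj and] [NP [Pron everyone]]]]]
The words 'praised a park everyone and everyone' are exhaustively dominated by a single VP node (built by VP → V NP NP), so they form a constituent.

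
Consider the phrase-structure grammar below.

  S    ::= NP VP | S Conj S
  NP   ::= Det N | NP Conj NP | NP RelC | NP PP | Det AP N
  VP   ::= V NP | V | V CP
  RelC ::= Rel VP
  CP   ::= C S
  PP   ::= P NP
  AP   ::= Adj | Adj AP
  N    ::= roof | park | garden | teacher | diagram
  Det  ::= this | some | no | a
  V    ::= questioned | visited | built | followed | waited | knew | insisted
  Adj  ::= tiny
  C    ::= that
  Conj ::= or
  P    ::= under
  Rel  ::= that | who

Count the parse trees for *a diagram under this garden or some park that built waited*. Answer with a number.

Two of the 5 distinct bracketings:
[S [NP [NP [NP [Det a] [N diagram]] [PP [P under] [NP [Det this] [N garden]]]] [Conj or] [NP [NP [Det some] [N park]] [RelC [Rel that] [VP [V built]]]]] [VP [V waited]]]
[S [NP [NP [NP [NP [Det a] [N diagram]] [PP [P under] [NP [Det this] [N garden]]]] [Conj or] [NP [Det some] [N park]]] [RelC [Rel that] [VP [V built]]]] [VP [V waited]]]
The trees differ in how a recursive rule is bracketed over the same span.

5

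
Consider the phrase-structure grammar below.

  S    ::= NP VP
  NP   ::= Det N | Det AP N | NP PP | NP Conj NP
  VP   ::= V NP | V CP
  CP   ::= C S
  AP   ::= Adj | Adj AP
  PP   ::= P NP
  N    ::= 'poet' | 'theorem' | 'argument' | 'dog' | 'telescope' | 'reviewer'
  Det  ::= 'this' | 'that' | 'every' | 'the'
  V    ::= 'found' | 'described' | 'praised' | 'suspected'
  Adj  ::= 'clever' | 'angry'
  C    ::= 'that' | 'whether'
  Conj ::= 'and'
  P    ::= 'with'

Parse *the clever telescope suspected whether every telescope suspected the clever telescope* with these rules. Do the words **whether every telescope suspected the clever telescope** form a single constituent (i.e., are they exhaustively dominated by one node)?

[S [NP [Det the] [AP [Adj clever]] [N telescope]] [VP [V suspected] [CP [C whether] [S [NP [Det every] [N telescope]] [VP [V suspected] [NP [Det the] [AP [Adj clever]] [N telescope]]]]]]]
The words 'whether every telescope suspected the clever telescope' are exhaustively dominated by a single CP node (built by CP → C S), so they form a constituent.

Yes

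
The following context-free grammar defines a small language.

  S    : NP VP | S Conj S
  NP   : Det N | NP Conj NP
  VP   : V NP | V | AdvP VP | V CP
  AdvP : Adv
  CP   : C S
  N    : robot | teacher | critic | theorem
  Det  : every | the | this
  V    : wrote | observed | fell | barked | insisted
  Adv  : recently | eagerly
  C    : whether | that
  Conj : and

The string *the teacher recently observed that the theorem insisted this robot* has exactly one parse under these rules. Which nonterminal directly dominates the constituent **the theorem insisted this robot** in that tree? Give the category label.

CP

[S [NP [Det the] [N teacher]] [VP [AdvP [Adv recently]] [VP [V observed] [CP [C that] [S [NP [Det the] [N theorem]] [VP [V insisted] [NP [Det this] [N robot]]]]]]]]
The span 'the theorem insisted this robot' is the S node built by S → NP VP.
Its mother is the CP built by CP → C S.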